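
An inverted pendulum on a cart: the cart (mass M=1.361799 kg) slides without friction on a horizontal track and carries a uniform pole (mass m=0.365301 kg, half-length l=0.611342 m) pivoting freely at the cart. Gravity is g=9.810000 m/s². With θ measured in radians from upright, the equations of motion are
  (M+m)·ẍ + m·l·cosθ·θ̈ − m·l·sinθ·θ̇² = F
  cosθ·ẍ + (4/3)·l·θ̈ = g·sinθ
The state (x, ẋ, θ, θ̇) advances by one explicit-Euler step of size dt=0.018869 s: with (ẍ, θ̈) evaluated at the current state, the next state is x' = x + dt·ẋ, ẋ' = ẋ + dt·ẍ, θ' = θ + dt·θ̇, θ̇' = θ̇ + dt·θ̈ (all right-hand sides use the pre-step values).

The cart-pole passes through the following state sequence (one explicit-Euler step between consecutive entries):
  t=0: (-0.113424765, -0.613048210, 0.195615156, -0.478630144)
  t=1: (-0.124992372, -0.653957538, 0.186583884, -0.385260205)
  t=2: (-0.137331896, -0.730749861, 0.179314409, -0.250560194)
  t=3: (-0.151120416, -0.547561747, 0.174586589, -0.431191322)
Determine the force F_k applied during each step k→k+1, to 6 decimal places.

step 0→1:
  ẍ = (ẋ'−ẋ)/dt = (-0.653957538−-0.613048210)/0.018869 = -2.168071
  θ̈ = (θ̇'−θ̇)/dt = (-0.385260205−-0.478630144)/0.018869 = 4.948325
  sinθ=0.194370, cosθ=0.980928
  F = (M+m)·ẍ + m·l·cosθ·θ̈ − m·l·sinθ·θ̇² = -3.744475 + 1.084003 − 0.009944 = -2.670416
step 1→2:
  ẍ = (ẋ'−ẋ)/dt = (-0.730749861−-0.653957538)/0.018869 = -4.069761
  θ̈ = (θ̇'−θ̇)/dt = (-0.250560194−-0.385260205)/0.018869 = 7.138694
  sinθ=0.185503, cosθ=0.982644
  F = (M+m)·ẍ + m·l·cosθ·θ̈ − m·l·sinθ·θ̇² = -7.028884 + 1.566570 − 0.006149 = -5.468463
step 2→3:
  ẍ = (ẋ'−ẋ)/dt = (-0.547561747−-0.730749861)/0.018869 = 9.708417
  θ̈ = (θ̇'−θ̇)/dt = (-0.431191322−-0.250560194)/0.018869 = -9.572904
  sinθ=0.178355, cosθ=0.983966
  F = (M+m)·ẍ + m·l·cosθ·θ̈ − m·l·sinθ·θ̇² = 16.767406 + -2.103580 − 0.002501 = 14.661326

F_0 = -2.670416 N
F_1 = -5.468463 N
F_2 = 14.661326 N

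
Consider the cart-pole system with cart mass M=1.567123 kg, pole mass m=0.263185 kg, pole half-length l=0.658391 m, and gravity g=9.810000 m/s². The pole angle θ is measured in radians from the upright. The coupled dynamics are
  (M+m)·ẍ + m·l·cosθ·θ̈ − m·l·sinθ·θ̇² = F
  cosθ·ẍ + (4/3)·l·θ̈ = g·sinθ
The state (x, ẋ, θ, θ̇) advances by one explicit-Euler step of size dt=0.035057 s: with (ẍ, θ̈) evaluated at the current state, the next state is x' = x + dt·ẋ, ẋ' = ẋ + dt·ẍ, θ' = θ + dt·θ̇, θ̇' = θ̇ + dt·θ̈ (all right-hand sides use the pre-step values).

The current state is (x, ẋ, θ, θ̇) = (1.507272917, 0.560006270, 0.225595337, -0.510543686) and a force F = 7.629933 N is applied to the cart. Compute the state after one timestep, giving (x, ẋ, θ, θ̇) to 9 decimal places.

sinθ=0.223686654, cosθ=0.974661111
temp = (F + m·l·θ̇²·sinθ)/(M+m) = (7.629933 + 0.010103013)/1.830308 = 4.174180528
θ̈ = (g·sinθ − cosθ·temp)/(l·(4/3 − m·cos²θ/(M+m))) = -2.378472237
ẍ = temp − m·l·θ̈·cosθ/(M+m) = 4.393649215
Euler: x'=1.507272917+0.035057·0.560006270=1.526905057, ẋ'=0.560006270+0.035057·4.393649215=0.714034431
       θ'=0.225595337+0.035057·-0.510543686=0.207697207, θ̇'=-0.510543686+0.035057·-2.378472237=-0.593925787

(1.526905057, 0.714034431, 0.207697207, -0.593925787)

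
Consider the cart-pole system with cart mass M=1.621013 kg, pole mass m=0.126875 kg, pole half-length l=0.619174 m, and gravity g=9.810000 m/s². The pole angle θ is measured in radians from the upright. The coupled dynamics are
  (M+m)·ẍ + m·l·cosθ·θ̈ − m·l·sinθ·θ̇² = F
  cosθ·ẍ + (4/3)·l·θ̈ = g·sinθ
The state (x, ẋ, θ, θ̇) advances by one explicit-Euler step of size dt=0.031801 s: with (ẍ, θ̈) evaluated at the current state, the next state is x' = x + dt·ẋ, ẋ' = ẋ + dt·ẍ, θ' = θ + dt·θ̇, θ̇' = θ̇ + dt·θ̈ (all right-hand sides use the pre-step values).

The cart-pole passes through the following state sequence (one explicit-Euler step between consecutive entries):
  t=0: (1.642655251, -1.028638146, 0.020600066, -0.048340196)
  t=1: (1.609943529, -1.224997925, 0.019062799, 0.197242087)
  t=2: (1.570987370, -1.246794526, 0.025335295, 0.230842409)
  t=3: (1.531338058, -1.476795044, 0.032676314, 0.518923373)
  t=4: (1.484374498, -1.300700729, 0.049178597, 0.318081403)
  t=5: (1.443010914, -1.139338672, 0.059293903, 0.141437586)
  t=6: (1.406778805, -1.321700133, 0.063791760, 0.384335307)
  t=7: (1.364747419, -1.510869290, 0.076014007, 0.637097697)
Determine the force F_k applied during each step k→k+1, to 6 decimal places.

F_0 = -10.186055 N
F_1 = -1.115084 N
F_2 = -11.930279 N
F_3 = 9.182161 N
F_4 = 8.432767 N
F_5 = -9.424308 N
F_6 = -9.774975 N

step 0→1:
  ẍ = (ẋ'−ẋ)/dt = (-1.224997925−-1.028638146)/0.031801 = -6.174642
  θ̈ = (θ̇'−θ̇)/dt = (0.197242087−-0.048340196)/0.031801 = 7.722470
  sinθ=0.020599, cosθ=0.999788
  F = (M+m)·ẍ + m·l·cosθ·θ̈ − m·l·sinθ·θ̇² = -10.792582 + 0.606531 − 0.000004 = -10.186055
step 1→2:
  ẍ = (ẋ'−ẋ)/dt = (-1.246794526−-1.224997925)/0.031801 = -0.685406
  θ̈ = (θ̇'−θ̇)/dt = (0.230842409−0.197242087)/0.031801 = 1.056581
  sinθ=0.019062, cosθ=0.999818
  F = (M+m)·ẍ + m·l·cosθ·θ̈ − m·l·sinθ·θ̇² = -1.198013 + 0.082987 − 0.000058 = -1.115084
step 2→3:
  ẍ = (ẋ'−ẋ)/dt = (-1.476795044−-1.246794526)/0.031801 = -7.232493
  θ̈ = (θ̇'−θ̇)/dt = (0.518923373−0.230842409)/0.031801 = 9.058865
  sinθ=0.025333, cosθ=0.999679
  F = (M+m)·ẍ + m·l·cosθ·θ̈ − m·l·sinθ·θ̇² = -12.641588 + 0.711415 − 0.000106 = -11.930279
step 3→4:
  ẍ = (ẋ'−ẋ)/dt = (-1.300700729−-1.476795044)/0.031801 = 5.537383
  θ̈ = (θ̇'−θ̇)/dt = (0.318081403−0.518923373)/0.031801 = -6.315587
  sinθ=0.032670, cosθ=0.999466
  F = (M+m)·ẍ + m·l·cosθ·θ̈ − m·l·sinθ·θ̇² = 9.678725 + -0.495873 − 0.000691 = 9.182161
step 4→5:
  ẍ = (ẋ'−ẋ)/dt = (-1.139338672−-1.300700729)/0.031801 = 5.074119
  θ̈ = (θ̇'−θ̇)/dt = (0.141437586−0.318081403)/0.031801 = -5.554662
  sinθ=0.049159, cosθ=0.998791
  F = (M+m)·ẍ + m·l·cosθ·θ̈ − m·l·sinθ·θ̇² = 8.868992 + -0.435834 − 0.000391 = 8.432767
step 5→6:
  ẍ = (ẋ'−ẋ)/dt = (-1.321700133−-1.139338672)/0.031801 = -5.734457
  θ̈ = (θ̇'−θ̇)/dt = (0.384335307−0.141437586)/0.031801 = 7.638053
  sinθ=0.059259, cosθ=0.998243
  F = (M+m)·ẍ + m·l·cosθ·θ̈ − m·l·sinθ·θ̇² = -10.023188 + 0.598973 − 0.000093 = -9.424308
step 6→7:
  ẍ = (ẋ'−ẋ)/dt = (-1.510869290−-1.321700133)/0.031801 = -5.948529
  θ̈ = (θ̇'−θ̇)/dt = (0.637097697−0.384335307)/0.031801 = 7.948253
  sinθ=0.063749, cosθ=0.997966
  F = (M+m)·ẍ + m·l·cosθ·θ̈ − m·l·sinθ·θ̇² = -10.397362 + 0.623126 − 0.000740 = -9.774975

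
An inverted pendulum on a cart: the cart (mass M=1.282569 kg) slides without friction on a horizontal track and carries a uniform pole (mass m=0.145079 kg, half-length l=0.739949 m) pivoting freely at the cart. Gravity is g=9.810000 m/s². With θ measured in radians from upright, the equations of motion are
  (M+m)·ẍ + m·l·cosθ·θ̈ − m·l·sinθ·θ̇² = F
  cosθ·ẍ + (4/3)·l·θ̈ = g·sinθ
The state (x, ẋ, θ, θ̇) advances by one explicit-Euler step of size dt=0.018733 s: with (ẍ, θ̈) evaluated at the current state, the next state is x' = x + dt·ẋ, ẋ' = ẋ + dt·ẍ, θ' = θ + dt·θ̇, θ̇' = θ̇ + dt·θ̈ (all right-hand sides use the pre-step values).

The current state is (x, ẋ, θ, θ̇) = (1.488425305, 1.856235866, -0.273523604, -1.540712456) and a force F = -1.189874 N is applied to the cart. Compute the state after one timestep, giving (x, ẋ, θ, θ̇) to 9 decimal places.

sinθ=-0.270125721, cosθ=0.962825059
temp = (F + m·l·θ̇²·sinθ)/(M+m) = (-1.189874 + -0.068835975)/1.427648 = -0.881666892
θ̈ = (g·sinθ − cosθ·temp)/(l·(4/3 − m·cos²θ/(M+m))) = -1.964292552
ẍ = temp − m·l·θ̈·cosθ/(M+m) = -0.739454070
Euler: x'=1.488425305+0.018733·1.856235866=1.523198171, ẋ'=1.856235866+0.018733·-0.739454070=1.842383673
       θ'=-0.273523604+0.018733·-1.540712456=-0.302385770, θ̇'=-1.540712456+0.018733·-1.964292552=-1.577509548

(1.523198171, 1.842383673, -0.302385770, -1.577509548)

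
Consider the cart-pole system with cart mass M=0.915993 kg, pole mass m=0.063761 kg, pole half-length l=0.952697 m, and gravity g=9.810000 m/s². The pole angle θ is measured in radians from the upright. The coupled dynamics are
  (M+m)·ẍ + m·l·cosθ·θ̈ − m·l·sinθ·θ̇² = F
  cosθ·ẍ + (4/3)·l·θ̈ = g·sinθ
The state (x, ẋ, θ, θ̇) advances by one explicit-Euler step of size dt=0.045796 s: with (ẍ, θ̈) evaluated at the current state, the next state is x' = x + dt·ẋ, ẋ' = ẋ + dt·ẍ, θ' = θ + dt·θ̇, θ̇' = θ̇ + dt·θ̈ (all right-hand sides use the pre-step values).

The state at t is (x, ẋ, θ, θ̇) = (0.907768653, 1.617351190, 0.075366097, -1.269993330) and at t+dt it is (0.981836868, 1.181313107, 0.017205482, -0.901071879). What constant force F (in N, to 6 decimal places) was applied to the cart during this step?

ẍ = (ẋ'−ẋ)/dt = (1.181313107−1.617351190)/0.045796 = -9.521314
θ̈ = (θ̇'−θ̇)/dt = (-0.901071879−-1.269993330)/0.045796 = 8.055757
sinθ=0.075295, cosθ=0.997161
F = (M+m)·ẍ + m·l·cosθ·θ̈ − m·l·sinθ·θ̇² = -9.328545 + 0.487957 − 0.007377 = -8.847965

F = -8.847965 N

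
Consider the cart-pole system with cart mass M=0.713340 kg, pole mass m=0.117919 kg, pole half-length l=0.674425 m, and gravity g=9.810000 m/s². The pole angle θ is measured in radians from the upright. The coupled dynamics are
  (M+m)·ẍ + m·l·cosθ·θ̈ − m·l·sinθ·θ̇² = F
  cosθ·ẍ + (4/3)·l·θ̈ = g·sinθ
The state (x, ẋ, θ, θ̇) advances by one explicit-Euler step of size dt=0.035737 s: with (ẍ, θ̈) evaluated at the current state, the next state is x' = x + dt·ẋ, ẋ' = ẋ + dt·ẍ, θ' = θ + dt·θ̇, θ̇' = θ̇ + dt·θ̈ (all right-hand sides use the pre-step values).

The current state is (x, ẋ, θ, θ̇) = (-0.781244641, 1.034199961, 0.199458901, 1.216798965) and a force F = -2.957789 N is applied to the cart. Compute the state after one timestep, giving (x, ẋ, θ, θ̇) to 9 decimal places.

(-0.744285437, 0.885611634, 0.242943646, 1.456009366)

sinθ=0.198138989, cosθ=0.980173934
temp = (F + m·l·θ̇²·sinθ)/(M+m) = (-2.957789 + 0.023330554)/0.831259 = -3.530137353
θ̈ = (g·sinθ − cosθ·temp)/(l·(4/3 − m·cos²θ/(M+m))) = 6.693634075
ẍ = temp − m·l·θ̈·cosθ/(M+m) = -4.157828789
Euler: x'=-0.781244641+0.035737·1.034199961=-0.744285437, ẋ'=1.034199961+0.035737·-4.157828789=0.885611634
       θ'=0.199458901+0.035737·1.216798965=0.242943646, θ̇'=1.216798965+0.035737·6.693634075=1.456009366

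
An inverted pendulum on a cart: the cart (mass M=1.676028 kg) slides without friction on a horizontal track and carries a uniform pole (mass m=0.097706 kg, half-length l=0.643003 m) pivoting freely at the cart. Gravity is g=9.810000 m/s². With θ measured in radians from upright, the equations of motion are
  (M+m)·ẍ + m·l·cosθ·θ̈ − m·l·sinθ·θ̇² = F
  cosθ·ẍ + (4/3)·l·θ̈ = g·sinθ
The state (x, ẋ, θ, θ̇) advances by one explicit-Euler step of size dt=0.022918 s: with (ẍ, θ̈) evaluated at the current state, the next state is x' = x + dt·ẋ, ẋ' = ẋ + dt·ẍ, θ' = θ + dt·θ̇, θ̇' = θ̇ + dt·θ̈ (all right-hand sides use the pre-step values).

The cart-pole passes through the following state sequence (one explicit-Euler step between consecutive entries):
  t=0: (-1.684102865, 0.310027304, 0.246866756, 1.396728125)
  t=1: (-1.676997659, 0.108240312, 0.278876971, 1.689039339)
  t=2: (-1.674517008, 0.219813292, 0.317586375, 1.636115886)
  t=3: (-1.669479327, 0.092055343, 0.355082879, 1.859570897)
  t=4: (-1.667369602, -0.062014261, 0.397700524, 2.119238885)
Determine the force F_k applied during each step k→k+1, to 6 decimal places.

step 0→1:
  ẍ = (ẋ'−ẋ)/dt = (0.108240312−0.310027304)/0.022918 = -8.804738
  θ̈ = (θ̇'−θ̇)/dt = (1.689039339−1.396728125)/0.022918 = 12.754656
  sinθ=0.244367, cosθ=0.969683
  F = (M+m)·ẍ + m·l·cosθ·θ̈ − m·l·sinθ·θ̇² = -15.617264 + 0.777021 − 0.029950 = -14.870193
step 1→2:
  ẍ = (ẋ'−ẋ)/dt = (0.219813292−0.108240312)/0.022918 = 4.868356
  θ̈ = (θ̇'−θ̇)/dt = (1.636115886−1.689039339)/0.022918 = -2.309253
  sinθ=0.275276, cosθ=0.961365
  F = (M+m)·ẍ + m·l·cosθ·θ̈ − m·l·sinθ·θ̇² = 8.635168 + -0.139474 − 0.049338 = 8.446356
step 2→3:
  ẍ = (ẋ'−ẋ)/dt = (0.092055343−0.219813292)/0.022918 = -5.574568
  θ̈ = (θ̇'−θ̇)/dt = (1.859570897−1.636115886)/0.022918 = 9.750197
  sinθ=0.312275, cosθ=0.949992
  F = (M+m)·ẍ + m·l·cosθ·θ̈ − m·l·sinθ·θ̇² = -9.887801 + 0.581926 − 0.052517 = -9.358392
step 3→4:
  ẍ = (ẋ'−ẋ)/dt = (-0.062014261−0.092055343)/0.022918 = -6.722646
  θ̈ = (θ̇'−θ̇)/dt = (2.119238885−1.859570897)/0.022918 = 11.330308
  sinθ=0.347668, cosθ=0.937618
  F = (M+m)·ẍ + m·l·cosθ·θ̈ − m·l·sinθ·θ̇² = -11.924186 + 0.667424 − 0.075531 = -11.332293

F_0 = -14.870193 N
F_1 = 8.446356 N
F_2 = -9.358392 N
F_3 = -11.332293 N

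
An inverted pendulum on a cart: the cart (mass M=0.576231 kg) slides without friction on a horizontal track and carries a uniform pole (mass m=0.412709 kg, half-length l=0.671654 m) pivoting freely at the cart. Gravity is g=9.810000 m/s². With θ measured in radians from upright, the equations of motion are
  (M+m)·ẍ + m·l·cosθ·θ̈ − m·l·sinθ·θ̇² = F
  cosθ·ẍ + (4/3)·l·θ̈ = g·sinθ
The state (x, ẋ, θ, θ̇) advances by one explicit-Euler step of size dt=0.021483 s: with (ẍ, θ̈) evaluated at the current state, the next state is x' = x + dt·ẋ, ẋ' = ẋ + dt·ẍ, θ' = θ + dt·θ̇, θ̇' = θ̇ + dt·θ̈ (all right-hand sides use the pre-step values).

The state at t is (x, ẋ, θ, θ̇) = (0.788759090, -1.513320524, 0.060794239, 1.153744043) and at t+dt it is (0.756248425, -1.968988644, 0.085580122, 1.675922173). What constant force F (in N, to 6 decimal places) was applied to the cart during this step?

F = -14.273188 N

ẍ = (ẋ'−ẋ)/dt = (-1.968988644−-1.513320524)/0.021483 = -21.210637
θ̈ = (θ̇'−θ̇)/dt = (1.675922173−1.153744043)/0.021483 = 24.306574
sinθ=0.060757, cosθ=0.998153
F = (M+m)·ẍ + m·l·cosθ·θ̈ − m·l·sinθ·θ̇² = -20.976048 + 6.725278 − 0.022418 = -14.273188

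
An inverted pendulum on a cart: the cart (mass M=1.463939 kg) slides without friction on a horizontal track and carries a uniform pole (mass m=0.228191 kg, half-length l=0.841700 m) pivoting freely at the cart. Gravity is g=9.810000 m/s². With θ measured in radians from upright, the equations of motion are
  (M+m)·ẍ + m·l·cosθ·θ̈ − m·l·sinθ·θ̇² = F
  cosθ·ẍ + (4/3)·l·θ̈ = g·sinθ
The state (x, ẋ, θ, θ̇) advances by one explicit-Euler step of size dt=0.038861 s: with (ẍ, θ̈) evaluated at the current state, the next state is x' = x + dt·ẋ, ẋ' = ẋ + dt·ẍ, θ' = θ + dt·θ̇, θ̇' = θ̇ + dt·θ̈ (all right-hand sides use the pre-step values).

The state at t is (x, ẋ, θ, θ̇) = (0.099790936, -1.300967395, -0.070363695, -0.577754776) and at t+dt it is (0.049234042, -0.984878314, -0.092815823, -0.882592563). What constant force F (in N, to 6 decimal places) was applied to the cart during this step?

F = 12.265103 N

ẍ = (ẋ'−ẋ)/dt = (-0.984878314−-1.300967395)/0.038861 = 8.133838
θ̈ = (θ̇'−θ̇)/dt = (-0.882592563−-0.577754776)/0.038861 = -7.844311
sinθ=-0.070306, cosθ=0.997525
F = (M+m)·ẍ + m·l·cosθ·θ̈ − m·l·sinθ·θ̇² = 13.763511 + -1.502916 − -0.004507 = 12.265103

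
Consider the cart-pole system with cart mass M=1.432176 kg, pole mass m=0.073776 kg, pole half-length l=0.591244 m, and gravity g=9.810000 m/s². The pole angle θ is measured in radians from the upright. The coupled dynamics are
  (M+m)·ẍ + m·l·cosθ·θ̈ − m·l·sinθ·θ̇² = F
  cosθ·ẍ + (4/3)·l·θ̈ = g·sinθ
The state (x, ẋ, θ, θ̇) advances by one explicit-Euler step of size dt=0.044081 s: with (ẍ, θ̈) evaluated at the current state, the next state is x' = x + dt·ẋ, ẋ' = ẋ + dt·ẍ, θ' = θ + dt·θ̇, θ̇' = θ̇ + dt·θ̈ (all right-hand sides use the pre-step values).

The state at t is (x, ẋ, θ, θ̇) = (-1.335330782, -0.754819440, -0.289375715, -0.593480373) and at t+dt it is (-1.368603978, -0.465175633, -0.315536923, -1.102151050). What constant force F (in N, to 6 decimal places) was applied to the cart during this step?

ẍ = (ẋ'−ẋ)/dt = (-0.465175633−-0.754819440)/0.044081 = 6.570718
θ̈ = (θ̇'−θ̇)/dt = (-1.102151050−-0.593480373)/0.044081 = -11.539454
sinθ=-0.285354, cosθ=0.958422
F = (M+m)·ẍ + m·l·cosθ·θ̈ − m·l·sinθ·θ̇² = 9.895185 + -0.482419 − -0.004384 = 9.417151

F = 9.417151 N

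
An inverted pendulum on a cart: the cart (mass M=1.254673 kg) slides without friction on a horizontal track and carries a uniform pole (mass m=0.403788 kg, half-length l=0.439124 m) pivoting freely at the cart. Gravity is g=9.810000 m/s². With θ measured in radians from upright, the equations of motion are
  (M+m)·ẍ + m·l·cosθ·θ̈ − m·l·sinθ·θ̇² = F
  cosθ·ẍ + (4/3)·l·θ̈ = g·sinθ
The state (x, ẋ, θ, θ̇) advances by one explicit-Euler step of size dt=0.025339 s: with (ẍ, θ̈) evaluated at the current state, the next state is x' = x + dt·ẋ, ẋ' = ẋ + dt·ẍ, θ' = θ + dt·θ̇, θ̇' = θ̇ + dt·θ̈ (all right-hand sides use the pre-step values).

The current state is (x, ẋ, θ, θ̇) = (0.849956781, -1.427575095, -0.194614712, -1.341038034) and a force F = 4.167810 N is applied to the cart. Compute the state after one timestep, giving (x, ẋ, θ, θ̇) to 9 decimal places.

sinθ=-0.193388535, cosθ=0.981122253
temp = (F + m·l·θ̇²·sinθ)/(M+m) = (4.167810 + -0.061667096)/1.658461 = 2.475875468
θ̈ = (g·sinθ − cosθ·temp)/(l·(4/3 − m·cos²θ/(M+m))) = -8.964837571
ẍ = temp − m·l·θ̈·cosθ/(M+m) = 3.416250024
Euler: x'=0.849956781+0.025339·-1.427575095=0.813783456, ẋ'=-1.427575095+0.025339·3.416250024=-1.341010736
       θ'=-0.194614712+0.025339·-1.341038034=-0.228595275, θ̇'=-1.341038034+0.025339·-8.964837571=-1.568198053

(0.813783456, -1.341010736, -0.228595275, -1.568198053)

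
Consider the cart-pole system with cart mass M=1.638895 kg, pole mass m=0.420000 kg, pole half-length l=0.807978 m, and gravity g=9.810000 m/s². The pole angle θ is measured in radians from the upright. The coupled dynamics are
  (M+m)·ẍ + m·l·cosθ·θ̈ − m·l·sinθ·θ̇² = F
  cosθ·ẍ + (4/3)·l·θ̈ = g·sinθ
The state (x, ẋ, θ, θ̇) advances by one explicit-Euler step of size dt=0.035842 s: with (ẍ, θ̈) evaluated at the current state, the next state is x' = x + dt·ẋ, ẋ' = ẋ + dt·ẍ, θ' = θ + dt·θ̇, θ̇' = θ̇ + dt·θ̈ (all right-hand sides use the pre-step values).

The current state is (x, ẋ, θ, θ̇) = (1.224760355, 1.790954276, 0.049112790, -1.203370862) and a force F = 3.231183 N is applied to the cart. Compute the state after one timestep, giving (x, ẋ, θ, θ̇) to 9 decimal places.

(1.288951738, 1.854718144, 0.005981572, -1.246464896)

sinθ=0.049093048, cosθ=0.998794209
temp = (F + m·l·θ̇²·sinθ)/(M+m) = (3.231183 + 0.024125027)/2.058895 = 1.581094727
θ̈ = (g·sinθ − cosθ·temp)/(l·(4/3 − m·cos²θ/(M+m))) = -1.202333397
ẍ = temp − m·l·θ̈·cosθ/(M+m) = 1.779026517
Euler: x'=1.224760355+0.035842·1.790954276=1.288951738, ẋ'=1.790954276+0.035842·1.779026517=1.854718144
       θ'=0.049112790+0.035842·-1.203370862=0.005981572, θ̇'=-1.203370862+0.035842·-1.202333397=-1.246464896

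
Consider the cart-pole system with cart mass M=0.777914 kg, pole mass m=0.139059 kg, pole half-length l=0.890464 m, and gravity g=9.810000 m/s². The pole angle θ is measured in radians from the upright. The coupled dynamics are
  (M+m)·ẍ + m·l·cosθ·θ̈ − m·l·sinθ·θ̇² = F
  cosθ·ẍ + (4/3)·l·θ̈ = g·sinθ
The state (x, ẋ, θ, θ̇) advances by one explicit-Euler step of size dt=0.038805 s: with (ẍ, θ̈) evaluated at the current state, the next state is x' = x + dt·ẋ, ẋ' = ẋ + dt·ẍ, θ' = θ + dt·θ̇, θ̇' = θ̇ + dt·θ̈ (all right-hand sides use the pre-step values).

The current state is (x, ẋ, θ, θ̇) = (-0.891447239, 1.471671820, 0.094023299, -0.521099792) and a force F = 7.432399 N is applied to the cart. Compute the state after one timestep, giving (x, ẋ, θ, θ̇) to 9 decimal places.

sinθ=0.093884827, cosθ=0.995583065
temp = (F + m·l·θ̇²·sinθ)/(M+m) = (7.432399 + 0.003156841)/0.916973 = 8.108805647
θ̈ = (g·sinθ − cosθ·temp)/(l·(4/3 − m·cos²θ/(M+m))) = -6.789187608
ẍ = temp − m·l·θ̈·cosθ/(M+m) = 9.021560668
Euler: x'=-0.891447239+0.038805·1.471671820=-0.834339014, ẋ'=1.471671820+0.038805·9.021560668=1.821753482
       θ'=0.094023299+0.038805·-0.521099792=0.073802022, θ̇'=-0.521099792+0.038805·-6.789187608=-0.784554217

(-0.834339014, 1.821753482, 0.073802022, -0.784554217)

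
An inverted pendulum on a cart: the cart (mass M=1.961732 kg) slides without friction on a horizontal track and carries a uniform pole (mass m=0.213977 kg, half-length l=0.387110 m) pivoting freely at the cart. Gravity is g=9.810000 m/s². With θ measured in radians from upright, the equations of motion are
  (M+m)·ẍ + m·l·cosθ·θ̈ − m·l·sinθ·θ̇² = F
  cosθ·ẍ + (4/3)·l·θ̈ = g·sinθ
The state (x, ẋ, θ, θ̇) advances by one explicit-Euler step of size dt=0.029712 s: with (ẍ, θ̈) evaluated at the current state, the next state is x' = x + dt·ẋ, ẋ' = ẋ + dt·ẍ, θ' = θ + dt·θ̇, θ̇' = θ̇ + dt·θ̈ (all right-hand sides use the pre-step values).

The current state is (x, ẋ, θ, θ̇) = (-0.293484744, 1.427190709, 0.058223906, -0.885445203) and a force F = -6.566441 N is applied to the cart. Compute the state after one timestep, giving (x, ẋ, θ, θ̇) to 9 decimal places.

sinθ=0.058191015, cosθ=0.998305467
temp = (F + m·l·θ̇²·sinθ)/(M+m) = (-6.566441 + 0.003779034)/2.175709 = -3.016332591
θ̈ = (g·sinθ − cosθ·temp)/(l·(4/3 − m·cos²θ/(M+m))) = 7.490683876
ẍ = temp − m·l·θ̈·cosθ/(M+m) = -3.301031364
Euler: x'=-0.293484744+0.029712·1.427190709=-0.251080054, ẋ'=1.427190709+0.029712·-3.301031364=1.329110465
       θ'=0.058223906+0.029712·-0.885445203=0.031915558, θ̇'=-0.885445203+0.029712·7.490683876=-0.662882004

(-0.251080054, 1.329110465, 0.031915558, -0.662882004)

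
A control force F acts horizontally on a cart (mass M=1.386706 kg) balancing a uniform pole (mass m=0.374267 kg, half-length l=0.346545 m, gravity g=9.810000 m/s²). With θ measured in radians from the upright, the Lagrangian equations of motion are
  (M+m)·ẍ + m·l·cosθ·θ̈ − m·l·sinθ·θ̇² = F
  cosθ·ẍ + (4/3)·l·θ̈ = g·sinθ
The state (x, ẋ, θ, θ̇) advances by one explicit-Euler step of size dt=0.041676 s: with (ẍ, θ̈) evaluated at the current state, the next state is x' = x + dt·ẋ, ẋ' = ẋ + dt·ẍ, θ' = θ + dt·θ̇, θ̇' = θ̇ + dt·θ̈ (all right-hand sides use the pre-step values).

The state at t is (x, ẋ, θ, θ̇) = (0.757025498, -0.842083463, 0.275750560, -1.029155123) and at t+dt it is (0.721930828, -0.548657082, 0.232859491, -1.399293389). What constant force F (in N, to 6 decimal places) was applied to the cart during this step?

ẍ = (ẋ'−ẋ)/dt = (-0.548657082−-0.842083463)/0.041676 = 7.040656
θ̈ = (θ̇'−θ̇)/dt = (-1.399293389−-1.029155123)/0.041676 = -8.881329
sinθ=0.272269, cosθ=0.962221
F = (M+m)·ẍ + m·l·cosθ·θ̈ − m·l·sinθ·θ̇² = 12.398405 + -1.108394 − 0.037403 = 11.252609

F = 11.252609 N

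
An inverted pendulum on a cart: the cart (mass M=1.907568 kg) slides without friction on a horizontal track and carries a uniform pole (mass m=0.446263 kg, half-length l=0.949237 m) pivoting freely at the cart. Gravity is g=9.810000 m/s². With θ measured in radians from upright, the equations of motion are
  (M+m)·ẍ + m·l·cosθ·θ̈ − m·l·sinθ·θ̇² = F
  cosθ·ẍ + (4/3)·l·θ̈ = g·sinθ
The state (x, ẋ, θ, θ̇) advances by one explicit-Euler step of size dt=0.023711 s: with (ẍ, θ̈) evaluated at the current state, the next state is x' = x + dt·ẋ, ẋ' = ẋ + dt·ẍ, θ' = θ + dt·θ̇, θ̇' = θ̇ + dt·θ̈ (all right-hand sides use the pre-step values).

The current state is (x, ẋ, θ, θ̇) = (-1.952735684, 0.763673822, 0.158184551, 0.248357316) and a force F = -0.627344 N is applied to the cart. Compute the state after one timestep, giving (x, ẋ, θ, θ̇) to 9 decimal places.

(-1.934628214, 0.750411785, 0.164073351, 0.287655489)

sinθ=0.157525684, cosθ=0.987514890
temp = (F + m·l·θ̇²·sinθ)/(M+m) = (-0.627344 + 0.004115957)/2.353831 = -0.264771788
θ̈ = (g·sinθ − cosθ·temp)/(l·(4/3 − m·cos²θ/(M+m))) = 1.657381507
ẍ = temp − m·l·θ̈·cosθ/(M+m) = -0.559320008
Euler: x'=-1.952735684+0.023711·0.763673822=-1.934628214, ẋ'=0.763673822+0.023711·-0.559320008=0.750411785
       θ'=0.158184551+0.023711·0.248357316=0.164073351, θ̇'=0.248357316+0.023711·1.657381507=0.287655489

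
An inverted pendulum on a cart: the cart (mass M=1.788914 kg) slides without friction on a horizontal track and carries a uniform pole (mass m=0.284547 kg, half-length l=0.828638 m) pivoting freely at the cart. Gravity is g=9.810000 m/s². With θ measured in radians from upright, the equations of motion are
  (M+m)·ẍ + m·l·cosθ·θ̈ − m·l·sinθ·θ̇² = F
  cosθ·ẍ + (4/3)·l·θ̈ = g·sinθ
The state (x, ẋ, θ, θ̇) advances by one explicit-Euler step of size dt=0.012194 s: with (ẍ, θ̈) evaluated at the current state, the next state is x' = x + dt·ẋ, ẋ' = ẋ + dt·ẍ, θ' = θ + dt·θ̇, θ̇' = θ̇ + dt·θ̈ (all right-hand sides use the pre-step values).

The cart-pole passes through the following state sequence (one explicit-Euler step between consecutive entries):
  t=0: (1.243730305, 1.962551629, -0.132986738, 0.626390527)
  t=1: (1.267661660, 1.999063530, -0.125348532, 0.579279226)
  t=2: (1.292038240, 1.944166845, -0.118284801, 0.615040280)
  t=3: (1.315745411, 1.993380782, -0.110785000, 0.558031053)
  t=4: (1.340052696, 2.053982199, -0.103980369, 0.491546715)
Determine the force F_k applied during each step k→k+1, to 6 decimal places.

step 0→1:
  ẍ = (ẋ'−ẋ)/dt = (1.999063530−1.962551629)/0.012194 = 2.994251
  θ̈ = (θ̇'−θ̇)/dt = (0.579279226−0.626390527)/0.012194 = -3.863482
  sinθ=-0.132595, cosθ=0.991170
  F = (M+m)·ẍ + m·l·cosθ·θ̈ − m·l·sinθ·θ̇² = 6.208463 + -0.902913 − -0.012267 = 5.317817
step 1→2:
  ẍ = (ẋ'−ẋ)/dt = (1.944166845−1.999063530)/0.012194 = -4.501942
  θ̈ = (θ̇'−θ̇)/dt = (0.615040280−0.579279226)/0.012194 = 2.932676
  sinθ=-0.125021, cosθ=0.992154
  F = (M+m)·ẍ + m·l·cosθ·θ̈ − m·l·sinθ·θ̇² = -9.334602 + 0.686060 − -0.009892 = -8.638650
step 2→3:
  ẍ = (ẋ'−ẋ)/dt = (1.993380782−1.944166845)/0.012194 = 4.035914
  θ̈ = (θ̇'−θ̇)/dt = (0.558031053−0.615040280)/0.012194 = -4.675187
  sinθ=-0.118009, cosθ=0.993013
  F = (M+m)·ẍ + m·l·cosθ·θ̈ − m·l·sinθ·θ̇² = 8.368311 + -1.094643 − -0.010525 = 7.284193
step 3→4:
  ẍ = (ẋ'−ẋ)/dt = (2.053982199−1.993380782)/0.012194 = 4.969773
  θ̈ = (θ̇'−θ̇)/dt = (0.491546715−0.558031053)/0.012194 = -5.452217
  sinθ=-0.110559, cosθ=0.993870
  F = (M+m)·ẍ + m·l·cosθ·θ̈ − m·l·sinθ·θ̇² = 10.304631 + -1.277678 − -0.008118 = 9.035071

F_0 = 5.317817 N
F_1 = -8.638650 N
F_2 = 7.284193 N
F_3 = 9.035071 N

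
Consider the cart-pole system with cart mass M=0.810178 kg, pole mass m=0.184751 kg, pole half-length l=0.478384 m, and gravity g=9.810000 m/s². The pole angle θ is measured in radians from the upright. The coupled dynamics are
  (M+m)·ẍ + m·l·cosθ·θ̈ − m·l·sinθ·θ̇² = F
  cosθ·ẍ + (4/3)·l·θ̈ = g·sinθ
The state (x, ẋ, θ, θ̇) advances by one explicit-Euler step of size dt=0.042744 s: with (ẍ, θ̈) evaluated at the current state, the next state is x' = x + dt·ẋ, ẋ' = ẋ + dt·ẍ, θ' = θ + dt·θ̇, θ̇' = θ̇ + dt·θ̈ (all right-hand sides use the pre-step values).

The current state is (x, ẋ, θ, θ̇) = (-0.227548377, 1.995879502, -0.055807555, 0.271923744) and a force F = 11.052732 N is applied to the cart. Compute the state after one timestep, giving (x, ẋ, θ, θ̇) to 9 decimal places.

(-0.142236504, 2.551038176, -0.044184446, -0.633755666)

sinθ=-0.055778591, cosθ=0.998443163
temp = (F + m·l·θ̇²·sinθ)/(M+m) = (11.052732 + -0.000364523)/0.994929 = 11.108699693
θ̈ = (g·sinθ − cosθ·temp)/(l·(4/3 − m·cos²θ/(M+m))) = -21.188457099
ẍ = temp − m·l·θ̈·cosθ/(M+m) = 12.987990695
Euler: x'=-0.227548377+0.042744·1.995879502=-0.142236504, ẋ'=1.995879502+0.042744·12.987990695=2.551038176
       θ'=-0.055807555+0.042744·0.271923744=-0.044184446, θ̇'=0.271923744+0.042744·-21.188457099=-0.633755666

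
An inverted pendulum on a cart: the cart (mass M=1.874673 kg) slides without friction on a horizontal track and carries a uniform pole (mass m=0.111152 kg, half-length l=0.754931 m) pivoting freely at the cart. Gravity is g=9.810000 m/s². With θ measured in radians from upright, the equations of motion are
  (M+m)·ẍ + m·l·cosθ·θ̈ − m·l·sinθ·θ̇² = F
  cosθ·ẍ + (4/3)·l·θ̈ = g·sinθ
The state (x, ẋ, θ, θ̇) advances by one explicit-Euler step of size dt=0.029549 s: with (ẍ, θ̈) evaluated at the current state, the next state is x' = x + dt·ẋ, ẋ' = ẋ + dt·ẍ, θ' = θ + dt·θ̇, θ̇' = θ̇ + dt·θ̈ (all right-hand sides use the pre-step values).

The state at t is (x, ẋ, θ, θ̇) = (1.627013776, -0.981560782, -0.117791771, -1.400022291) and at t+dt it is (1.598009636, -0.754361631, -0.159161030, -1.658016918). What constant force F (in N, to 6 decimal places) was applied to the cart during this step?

ẍ = (ẋ'−ẋ)/dt = (-0.754361631−-0.981560782)/0.029549 = 7.688895
θ̈ = (θ̇'−θ̇)/dt = (-1.658016918−-1.400022291)/0.029549 = -8.731078
sinθ=-0.117520, cosθ=0.993071
F = (M+m)·ẍ + m·l·cosθ·θ̈ − m·l·sinθ·θ̇² = 15.268799 + -0.727566 − -0.019329 = 14.560562

F = 14.560562 N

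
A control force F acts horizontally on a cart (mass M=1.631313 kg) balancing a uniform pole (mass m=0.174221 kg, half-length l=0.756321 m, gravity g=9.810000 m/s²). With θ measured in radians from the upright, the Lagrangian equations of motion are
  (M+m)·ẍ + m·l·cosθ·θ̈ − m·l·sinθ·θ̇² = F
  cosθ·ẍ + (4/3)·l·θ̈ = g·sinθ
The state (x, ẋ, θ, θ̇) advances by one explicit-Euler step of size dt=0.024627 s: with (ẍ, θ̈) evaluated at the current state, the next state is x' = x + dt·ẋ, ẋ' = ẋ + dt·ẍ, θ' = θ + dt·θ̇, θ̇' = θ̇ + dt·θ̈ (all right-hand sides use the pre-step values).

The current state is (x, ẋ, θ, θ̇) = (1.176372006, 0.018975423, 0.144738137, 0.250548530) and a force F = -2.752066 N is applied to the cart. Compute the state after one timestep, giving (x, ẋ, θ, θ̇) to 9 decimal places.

sinθ=0.144233310, cosθ=0.989543709
temp = (F + m·l·θ̇²·sinθ)/(M+m) = (-2.752066 + 0.001193043)/1.805534 = -1.523578596
θ̈ = (g·sinθ − cosθ·temp)/(l·(4/3 − m·cos²θ/(M+m))) = 3.119189194
ẍ = temp − m·l·θ̈·cosθ/(M+m) = -1.748835282
Euler: x'=1.176372006+0.024627·0.018975423=1.176839314, ẋ'=0.018975423+0.024627·-1.748835282=-0.024093143
       θ'=0.144738137+0.024627·0.250548530=0.150908396, θ̇'=0.250548530+0.024627·3.119189194=0.327364802

(1.176839314, -0.024093143, 0.150908396, 0.327364802)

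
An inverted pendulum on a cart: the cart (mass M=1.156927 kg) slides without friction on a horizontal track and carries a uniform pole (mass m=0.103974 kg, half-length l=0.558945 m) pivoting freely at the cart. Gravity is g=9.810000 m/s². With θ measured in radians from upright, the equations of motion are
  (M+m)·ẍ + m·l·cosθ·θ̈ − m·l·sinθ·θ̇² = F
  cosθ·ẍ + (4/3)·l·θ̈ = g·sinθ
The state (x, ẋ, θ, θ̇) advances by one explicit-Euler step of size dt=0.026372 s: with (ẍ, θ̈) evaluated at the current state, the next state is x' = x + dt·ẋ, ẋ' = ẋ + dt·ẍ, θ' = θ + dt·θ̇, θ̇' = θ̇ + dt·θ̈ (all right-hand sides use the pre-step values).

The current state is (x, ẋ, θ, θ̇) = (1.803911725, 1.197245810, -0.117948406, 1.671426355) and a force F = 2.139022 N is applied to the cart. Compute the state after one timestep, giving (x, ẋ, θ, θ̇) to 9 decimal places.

sinθ=-0.117675117, cosθ=0.993052147
temp = (F + m·l·θ̇²·sinθ)/(M+m) = (2.139022 + -0.019105260)/1.260901 = 1.681271361
θ̈ = (g·sinθ − cosθ·temp)/(l·(4/3 − m·cos²θ/(M+m))) = -4.035370696
ẍ = temp − m·l·θ̈·cosθ/(M+m) = 1.865971970
Euler: x'=1.803911725+0.026372·1.197245810=1.835485492, ẋ'=1.197245810+0.026372·1.865971970=1.246455223
       θ'=-0.117948406+0.026372·1.671426355=-0.073869550, θ̇'=1.671426355+0.026372·-4.035370696=1.565005559

(1.835485492, 1.246455223, -0.073869550, 1.565005559)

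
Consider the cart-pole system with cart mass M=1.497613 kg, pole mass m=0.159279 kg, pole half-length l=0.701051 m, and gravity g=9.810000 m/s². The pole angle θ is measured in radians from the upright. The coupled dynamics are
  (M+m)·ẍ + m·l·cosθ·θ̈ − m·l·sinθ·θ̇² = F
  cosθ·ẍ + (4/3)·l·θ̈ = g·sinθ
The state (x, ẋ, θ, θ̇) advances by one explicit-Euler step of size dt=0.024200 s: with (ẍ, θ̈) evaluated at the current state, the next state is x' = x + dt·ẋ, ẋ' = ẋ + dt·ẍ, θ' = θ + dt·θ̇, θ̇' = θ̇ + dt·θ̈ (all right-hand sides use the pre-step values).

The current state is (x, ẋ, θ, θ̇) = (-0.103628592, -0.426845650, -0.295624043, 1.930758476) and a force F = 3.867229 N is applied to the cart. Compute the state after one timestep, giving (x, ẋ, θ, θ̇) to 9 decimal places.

sinθ=-0.291336879, cosθ=0.956620522
temp = (F + m·l·θ̇²·sinθ)/(M+m) = (3.867229 + -0.121271709)/1.656892 = 2.260833712
θ̈ = (g·sinθ − cosθ·temp)/(l·(4/3 − m·cos²θ/(M+m))) = -5.750765917
ẍ = temp − m·l·θ̈·cosθ/(M+m) = 2.631582138
Euler: x'=-0.103628592+0.024200·-0.426845650=-0.113958257, ẋ'=-0.426845650+0.024200·2.631582138=-0.363161362
       θ'=-0.295624043+0.024200·1.930758476=-0.248899688, θ̇'=1.930758476+0.024200·-5.750765917=1.791589941

(-0.113958257, -0.363161362, -0.248899688, 1.791589941)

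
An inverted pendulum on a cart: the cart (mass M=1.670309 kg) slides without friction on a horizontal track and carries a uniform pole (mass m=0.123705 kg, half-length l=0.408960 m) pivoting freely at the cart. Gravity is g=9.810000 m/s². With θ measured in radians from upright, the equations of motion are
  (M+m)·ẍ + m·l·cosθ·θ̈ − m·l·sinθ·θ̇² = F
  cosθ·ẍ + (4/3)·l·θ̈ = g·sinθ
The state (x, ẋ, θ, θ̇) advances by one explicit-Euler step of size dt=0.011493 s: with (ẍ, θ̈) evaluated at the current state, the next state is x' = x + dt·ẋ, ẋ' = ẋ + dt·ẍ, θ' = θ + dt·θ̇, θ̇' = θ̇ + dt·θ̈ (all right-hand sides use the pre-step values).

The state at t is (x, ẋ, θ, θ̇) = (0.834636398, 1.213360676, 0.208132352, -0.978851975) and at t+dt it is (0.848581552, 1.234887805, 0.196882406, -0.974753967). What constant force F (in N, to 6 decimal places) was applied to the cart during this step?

F = 3.367937 N

ẍ = (ẋ'−ẋ)/dt = (1.234887805−1.213360676)/0.011493 = 1.873064
θ̈ = (θ̇'−θ̇)/dt = (-0.974753967−-0.978851975)/0.011493 = 0.356566
sinθ=0.206633, cosθ=0.978419
F = (M+m)·ẍ + m·l·cosθ·θ̈ − m·l·sinθ·θ̇² = 3.360304 + 0.017649 − 0.010016 = 3.367937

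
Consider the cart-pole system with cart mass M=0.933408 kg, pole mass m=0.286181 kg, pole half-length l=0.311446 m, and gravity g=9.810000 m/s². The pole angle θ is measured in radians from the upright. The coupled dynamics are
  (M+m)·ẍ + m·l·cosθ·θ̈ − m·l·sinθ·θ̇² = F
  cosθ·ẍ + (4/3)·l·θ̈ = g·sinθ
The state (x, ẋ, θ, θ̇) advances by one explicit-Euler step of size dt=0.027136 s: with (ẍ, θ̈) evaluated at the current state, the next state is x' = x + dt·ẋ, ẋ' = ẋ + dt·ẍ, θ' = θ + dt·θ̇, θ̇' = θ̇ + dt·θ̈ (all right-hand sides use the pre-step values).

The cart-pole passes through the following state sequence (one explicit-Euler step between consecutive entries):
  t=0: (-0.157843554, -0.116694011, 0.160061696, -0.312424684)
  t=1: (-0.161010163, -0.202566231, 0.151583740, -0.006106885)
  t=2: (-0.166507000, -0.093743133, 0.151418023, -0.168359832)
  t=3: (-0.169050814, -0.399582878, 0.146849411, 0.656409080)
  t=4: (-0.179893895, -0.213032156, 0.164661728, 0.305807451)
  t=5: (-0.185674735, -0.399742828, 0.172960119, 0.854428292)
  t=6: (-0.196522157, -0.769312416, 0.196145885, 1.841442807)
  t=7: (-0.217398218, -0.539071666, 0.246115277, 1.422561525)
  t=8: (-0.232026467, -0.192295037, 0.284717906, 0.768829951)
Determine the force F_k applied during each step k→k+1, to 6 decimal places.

step 0→1:
  ẍ = (ẋ'−ẋ)/dt = (-0.202566231−-0.116694011)/0.027136 = -3.164513
  θ̈ = (θ̇'−θ̇)/dt = (-0.006106885−-0.312424684)/0.027136 = 11.288244
  sinθ=0.159379, cosθ=0.987217
  F = (M+m)·ẍ + m·l·cosθ·θ̈ − m·l·sinθ·θ̇² = -3.859405 + 0.993260 − 0.001387 = -2.867532
step 1→2:
  ẍ = (ẋ'−ẋ)/dt = (-0.093743133−-0.202566231)/0.027136 = 4.010285
  θ̈ = (θ̇'−θ̇)/dt = (-0.168359832−-0.006106885)/0.027136 = -5.979251
  sinθ=0.151004, cosθ=0.988533
  F = (M+m)·ẍ + m·l·cosθ·θ̈ − m·l·sinθ·θ̇² = 4.890900 + -0.526819 − 0.000001 = 4.364080
step 2→3:
  ẍ = (ẋ'−ẋ)/dt = (-0.399582878−-0.093743133)/0.027136 = -11.270627
  θ̈ = (θ̇'−θ̇)/dt = (0.656409080−-0.168359832)/0.027136 = 30.393902
  sinθ=0.150840, cosθ=0.988558
  F = (M+m)·ẍ + m·l·cosθ·θ̈ − m·l·sinθ·θ̇² = -13.745533 + 2.678010 − 0.000381 = -11.067904
step 3→4:
  ẍ = (ẋ'−ẋ)/dt = (-0.213032156−-0.399582878)/0.027136 = 6.874658
  θ̈ = (θ̇'−θ̇)/dt = (0.305807451−0.656409080)/0.027136 = -12.920166
  sinθ=0.146322, cosθ=0.989237
  F = (M+m)·ẍ + m·l·cosθ·θ̈ − m·l·sinθ·θ̇² = 8.384257 + -1.139179 − 0.005619 = 7.239459
step 4→5:
  ẍ = (ẋ'−ẋ)/dt = (-0.399742828−-0.213032156)/0.027136 = -6.880552
  θ̈ = (θ̇'−θ̇)/dt = (0.854428292−0.305807451)/0.027136 = 20.217454
  sinθ=0.163919, cosθ=0.986474
  F = (M+m)·ẍ + m·l·cosθ·θ̈ − m·l·sinθ·θ̇² = -8.391446 + 1.777606 − 0.001366 = -6.615206
step 5→6:
  ẍ = (ẋ'−ẋ)/dt = (-0.769312416−-0.399742828)/0.027136 = -13.619162
  θ̈ = (θ̇'−θ̇)/dt = (1.841442807−0.854428292)/0.027136 = 36.372882
  sinθ=0.172099, cosθ=0.985080
  F = (M+m)·ẍ + m·l·cosθ·θ̈ − m·l·sinθ·θ̇² = -16.609781 + 3.193542 − 0.011198 = -13.427437
step 6→7:
  ẍ = (ẋ'−ẋ)/dt = (-0.539071666−-0.769312416)/0.027136 = 8.484697
  θ̈ = (θ̇'−θ̇)/dt = (1.422561525−1.841442807)/0.027136 = -15.436368
  sinθ=0.194891, cosθ=0.980825
  F = (M+m)·ẍ + m·l·cosθ·θ̈ − m·l·sinθ·θ̇² = 10.347844 + -1.349461 − 0.058902 = 8.939481
step 7→8:
  ẍ = (ẋ'−ẋ)/dt = (-0.192295037−-0.539071666)/0.027136 = 12.779210
  θ̈ = (θ̇'−θ̇)/dt = (0.768829951−1.422561525)/0.027136 = -24.090934
  sinθ=0.243638, cosθ=0.969866
  F = (M+m)·ẍ + m·l·cosθ·θ̈ − m·l·sinθ·θ̇² = 15.585383 + -2.082519 − 0.043945 = 13.458919

F_0 = -2.867532 N
F_1 = 4.364080 N
F_2 = -11.067904 N
F_3 = 7.239459 N
F_4 = -6.615206 N
F_5 = -13.427437 N
F_6 = 8.939481 N
F_7 = 13.458919 N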